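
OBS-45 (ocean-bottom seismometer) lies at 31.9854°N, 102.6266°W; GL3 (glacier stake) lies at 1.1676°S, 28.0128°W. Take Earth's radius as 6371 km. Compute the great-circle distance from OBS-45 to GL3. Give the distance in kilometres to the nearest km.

8632 km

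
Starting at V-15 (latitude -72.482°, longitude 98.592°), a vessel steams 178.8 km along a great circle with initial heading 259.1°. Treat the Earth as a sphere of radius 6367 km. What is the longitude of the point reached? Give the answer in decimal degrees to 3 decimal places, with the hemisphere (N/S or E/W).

93.267°E

δ = d/R = 178.8/6367 = 0.028082 rad
φ₂ = arcsin(sin φ₁ cos δ + cos φ₁ sin δ cos θ)
   = arcsin(-0.95362·0.99961 + 0.30101·0.02808·-0.18910) = -72.71616°
λ₂ = λ₁ + atan2(sin θ sin δ cos φ₁, cos δ − sin φ₁ sin φ₂) = 93.26717°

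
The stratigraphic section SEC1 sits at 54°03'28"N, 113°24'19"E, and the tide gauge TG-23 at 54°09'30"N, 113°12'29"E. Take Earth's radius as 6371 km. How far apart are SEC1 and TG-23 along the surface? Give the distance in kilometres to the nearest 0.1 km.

17.0 km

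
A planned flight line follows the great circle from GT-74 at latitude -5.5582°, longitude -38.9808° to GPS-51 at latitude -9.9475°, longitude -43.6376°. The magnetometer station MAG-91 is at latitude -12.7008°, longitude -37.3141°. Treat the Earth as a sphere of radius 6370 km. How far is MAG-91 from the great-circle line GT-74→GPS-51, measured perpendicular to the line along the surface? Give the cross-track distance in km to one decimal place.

697.9 km

δ₁₃ = central angle GT-74→MAG-91 = 0.127923 rad  (haversine)
θ₁₃ = bearing GT-74→MAG-91 = 167.149°,  θ₁₂ = bearing GT-74→GPS-51 = 226.139°
dₓₜ = R·arcsin(sin δ₁₃ · sin(θ₁₃ − θ₁₂)) = 6370·arcsin(0.12757·sin(-58.990°)) = -697.898 km
|dₓₜ| = 697.898 km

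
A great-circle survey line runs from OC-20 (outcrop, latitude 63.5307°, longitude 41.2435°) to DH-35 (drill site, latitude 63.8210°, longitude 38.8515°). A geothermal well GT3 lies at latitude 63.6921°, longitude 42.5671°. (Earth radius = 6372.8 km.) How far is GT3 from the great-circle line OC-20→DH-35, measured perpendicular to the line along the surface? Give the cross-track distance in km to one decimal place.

36.3 km

δ₁₃ = central angle OC-20→GT3 = 0.010647 rad  (haversine)
θ₁₃ = bearing OC-20→GT3 = 74.066°,  θ₁₂ = bearing OC-20→DH-35 = 286.376°
dₓₜ = R·arcsin(sin δ₁₃ · sin(θ₁₃ − θ₁₂)) = 6372.8·arcsin(0.01065·sin(-212.310°)) = 36.265 km
|dₓₜ| = 36.265 km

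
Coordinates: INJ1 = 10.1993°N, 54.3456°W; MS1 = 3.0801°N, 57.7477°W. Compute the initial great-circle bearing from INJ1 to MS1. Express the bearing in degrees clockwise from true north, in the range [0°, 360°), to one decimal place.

Δλ = -3.4021°
y = sin Δλ · cos φ₂ = -0.059257
x = cos φ₁ sin φ₂ − sin φ₁ cos φ₂ cos Δλ = -0.123622
θ = atan2(y, x) = -154.3897° → 205.6103° (mod 360°)

205.6°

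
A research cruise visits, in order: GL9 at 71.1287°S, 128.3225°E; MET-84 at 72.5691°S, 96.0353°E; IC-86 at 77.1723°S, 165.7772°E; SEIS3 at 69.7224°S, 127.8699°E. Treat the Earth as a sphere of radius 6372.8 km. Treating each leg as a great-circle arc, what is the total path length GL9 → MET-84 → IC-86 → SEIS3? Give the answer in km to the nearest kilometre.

4490 km

GL9→MET-84: c = 0.175134 rad, d = 1116.10 km
MET-84→IC-86: c = 0.306832 rad, d = 1955.38 km
IC-86→SEIS3: c = 0.222614 rad, d = 1418.68 km
Total = 1116.10 + 1955.38 + 1418.68 = 4490.15 km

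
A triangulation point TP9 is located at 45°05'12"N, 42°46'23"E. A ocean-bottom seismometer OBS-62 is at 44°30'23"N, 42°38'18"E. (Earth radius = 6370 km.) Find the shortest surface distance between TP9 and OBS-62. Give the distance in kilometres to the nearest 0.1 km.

TP9: φ = +45.08667°, λ = +42.77306°
OBS-62: φ = +44.50639°, λ = +42.63833°
Δφ = -0.5803°,  Δλ = -0.1347°
a = sin²(Δφ/2) + cos φ₁ cos φ₂ sin²(Δλ/2) = 0.000026
c = 2·arcsin(√a) = 0.010264 rad = 0.5881°
d = R·c = 6370 × 0.010264 = 65.4 km

65.4 km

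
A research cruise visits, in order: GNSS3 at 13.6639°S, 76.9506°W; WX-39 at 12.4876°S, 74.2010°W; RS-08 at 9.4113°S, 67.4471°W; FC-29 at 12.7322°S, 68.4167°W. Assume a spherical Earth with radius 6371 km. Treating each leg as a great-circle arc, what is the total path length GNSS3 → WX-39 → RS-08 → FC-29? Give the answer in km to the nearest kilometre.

GNSS3→WX-39: c = 0.051054 rad, d = 325.26 km
WX-39→RS-08: c = 0.127564 rad, d = 812.71 km
RS-08→FC-29: c = 0.060292 rad, d = 384.12 km
Total = 325.26 + 812.71 + 384.12 = 1522.10 km

1522 km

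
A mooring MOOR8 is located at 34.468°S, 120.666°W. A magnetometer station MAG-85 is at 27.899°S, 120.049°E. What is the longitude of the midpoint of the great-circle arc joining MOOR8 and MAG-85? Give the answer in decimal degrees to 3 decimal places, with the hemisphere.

Bx = cos φ₂ cos Δλ = -0.432302,  By = cos φ₂ sin Δλ = -0.770825
φₘ = atan2(sin φ₁ + sin φ₂, √((cos φ₁ + Bx)² + By²)) = -50.08704°
λₘ = λ₁ + atan2(By, cos φ₁ + Bx) = 176.29774°

176.298°E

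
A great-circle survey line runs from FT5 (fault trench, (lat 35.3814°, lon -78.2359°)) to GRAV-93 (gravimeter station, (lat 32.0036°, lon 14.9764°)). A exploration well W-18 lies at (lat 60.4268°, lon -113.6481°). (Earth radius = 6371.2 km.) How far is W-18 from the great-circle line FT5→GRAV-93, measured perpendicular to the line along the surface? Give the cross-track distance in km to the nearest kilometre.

3748 km

δ₁₃ = central angle FT5→W-18 = 0.588935 rad  (haversine)
θ₁₃ = bearing FT5→W-18 = 329.013°,  θ₁₂ = bearing FT5→GRAV-93 = 61.505°
dₓₜ = R·arcsin(sin δ₁₃ · sin(θ₁₃ − θ₁₂)) = 6371.2·arcsin(0.55548·sin(267.508°)) = -3748.197 km
|dₓₜ| = 3748.197 km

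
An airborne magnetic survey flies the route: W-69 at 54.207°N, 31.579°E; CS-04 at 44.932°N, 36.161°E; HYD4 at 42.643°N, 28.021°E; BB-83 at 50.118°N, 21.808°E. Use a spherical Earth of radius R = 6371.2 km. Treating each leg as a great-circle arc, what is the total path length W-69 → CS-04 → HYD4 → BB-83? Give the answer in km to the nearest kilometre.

W-69→CS-04: c = 0.169893 rad, d = 1082.42 km
CS-04→HYD4: c = 0.110006 rad, d = 700.87 km
HYD4→BB-83: c = 0.150266 rad, d = 957.37 km
Total = 1082.42 + 700.87 + 957.37 = 2740.66 km

2741 km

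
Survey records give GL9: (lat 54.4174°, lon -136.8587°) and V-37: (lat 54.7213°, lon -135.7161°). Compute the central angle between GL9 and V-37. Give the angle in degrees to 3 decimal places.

0.729°

Δφ = 0.3039°,  Δλ = 1.1426°
a = sin²(Δφ/2) + cos φ₁ cos φ₂ sin²(Δλ/2) = 0.000040
c = 2·arcsin(√a) = 0.012719 rad = 0.7288°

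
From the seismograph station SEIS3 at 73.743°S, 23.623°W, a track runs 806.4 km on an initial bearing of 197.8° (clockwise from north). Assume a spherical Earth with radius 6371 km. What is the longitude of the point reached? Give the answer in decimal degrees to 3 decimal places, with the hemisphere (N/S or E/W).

δ = d/R = 806.4/6371 = 0.126574 rad
φ₂ = arcsin(sin φ₁ cos δ + cos φ₁ sin δ cos θ)
   = arcsin(-0.96002·0.99200 + 0.27995·0.12624·-0.95213) = -80.39563°
λ₂ = λ₁ + atan2(sin θ sin δ cos φ₁, cos δ − sin φ₁ sin φ₂) = -36.99617°

36.996°W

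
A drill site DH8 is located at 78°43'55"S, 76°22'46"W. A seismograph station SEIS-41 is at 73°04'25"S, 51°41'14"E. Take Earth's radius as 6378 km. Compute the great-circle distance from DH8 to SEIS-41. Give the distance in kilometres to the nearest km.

DH8: φ = -78.73194°, λ = -76.37944°
SEIS-41: φ = -73.07361°, λ = +51.68722°
Δφ = 5.6583°,  Δλ = 128.0667°
a = sin²(Δφ/2) + cos φ₁ cos φ₂ sin²(Δλ/2) = 0.048419
c = 2·arcsin(√a) = 0.443718 rad = 25.4232°
d = R·c = 6378 × 0.443718 = 2830.0 km

2830 km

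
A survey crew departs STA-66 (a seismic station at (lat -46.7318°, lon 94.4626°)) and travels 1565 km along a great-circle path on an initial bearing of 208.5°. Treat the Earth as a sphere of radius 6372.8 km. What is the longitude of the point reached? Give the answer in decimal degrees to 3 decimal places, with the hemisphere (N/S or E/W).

81.631°E

δ = d/R = 1565/6372.8 = 0.245575 rad
φ₂ = arcsin(sin φ₁ cos δ + cos φ₁ sin δ cos θ)
   = arcsin(-0.72815·0.97000 + 0.68541·0.24311·-0.87882) = -58.51179°
λ₂ = λ₁ + atan2(sin θ sin δ cos φ₁, cos δ − sin φ₁ sin φ₂) = 81.63064°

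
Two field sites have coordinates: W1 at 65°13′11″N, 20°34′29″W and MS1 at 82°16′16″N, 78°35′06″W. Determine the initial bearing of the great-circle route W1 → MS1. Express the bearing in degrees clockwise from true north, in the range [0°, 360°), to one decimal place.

342.0°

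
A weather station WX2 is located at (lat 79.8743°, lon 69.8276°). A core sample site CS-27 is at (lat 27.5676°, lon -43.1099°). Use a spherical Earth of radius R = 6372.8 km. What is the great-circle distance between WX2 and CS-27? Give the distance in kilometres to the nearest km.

7424 km

Δφ = -52.3067°,  Δλ = -112.9375°
a = sin²(Δφ/2) + cos φ₁ cos φ₂ sin²(Δλ/2) = 0.302576
c = 2·arcsin(√a) = 1.164893 rad = 66.7435°
d = R·c = 6372.8 × 1.164893 = 7423.6 km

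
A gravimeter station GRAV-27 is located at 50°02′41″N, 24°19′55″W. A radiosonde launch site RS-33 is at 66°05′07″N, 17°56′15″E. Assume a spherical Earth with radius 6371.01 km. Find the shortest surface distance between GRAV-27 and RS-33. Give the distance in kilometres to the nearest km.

GRAV-27: φ = +50.04472°, λ = -24.33194°
RS-33: φ = +66.08528°, λ = +17.93750°
Δφ = 16.0406°,  Δλ = 42.2694°
a = sin²(Δφ/2) + cos φ₁ cos φ₂ sin²(Δλ/2) = 0.053311
c = 2·arcsin(√a) = 0.465988 rad = 26.6991°
d = R·c = 6371.01 × 0.465988 = 2968.8 km

2969 km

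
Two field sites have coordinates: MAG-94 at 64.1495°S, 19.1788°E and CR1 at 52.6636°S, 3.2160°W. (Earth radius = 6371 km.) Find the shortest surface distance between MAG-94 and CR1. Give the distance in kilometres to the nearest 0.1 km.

Δφ = 11.4859°,  Δλ = -22.3948°
a = sin²(Δφ/2) + cos φ₁ cos φ₂ sin²(Δλ/2) = 0.019985
c = 2·arcsin(√a) = 0.283689 rad = 16.2542°
d = R·c = 6371 × 0.283689 = 1807.4 km

1807.4 km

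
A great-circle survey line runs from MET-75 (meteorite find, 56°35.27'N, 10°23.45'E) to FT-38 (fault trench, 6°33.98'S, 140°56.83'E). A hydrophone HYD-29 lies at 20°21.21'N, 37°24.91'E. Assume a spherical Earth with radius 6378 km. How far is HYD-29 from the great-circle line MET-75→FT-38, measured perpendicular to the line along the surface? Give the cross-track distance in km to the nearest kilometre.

MET-75: φ = +56.58783°, λ = +10.39083°
FT-38: φ = -6.56633°, λ = +140.94717°
HYD-29: φ = +20.35350°, λ = +37.41517°
δ₁₃ = central angle MET-75→HYD-29 = 0.722378 rad  (haversine)
θ₁₃ = bearing MET-75→HYD-29 = 139.886°,  θ₁₂ = bearing MET-75→FT-38 = 57.751°
dₓₜ = R·arcsin(sin δ₁₃ · sin(θ₁₃ − θ₁₂)) = 6378·arcsin(0.66117·sin(82.135°)) = 4554.636 km
|dₓₜ| = 4554.636 km

4555 km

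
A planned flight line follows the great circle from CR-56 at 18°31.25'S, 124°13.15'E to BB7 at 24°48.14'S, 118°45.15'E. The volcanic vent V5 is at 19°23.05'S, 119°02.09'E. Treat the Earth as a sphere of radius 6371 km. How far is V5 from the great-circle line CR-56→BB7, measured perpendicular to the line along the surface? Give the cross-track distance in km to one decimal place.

364.3 km

CR-56: φ = -18.52083°, λ = +124.21917°
BB7: φ = -24.80233°, λ = +118.75250°
V5: φ = -19.38417°, λ = +119.03483°
δ₁₃ = central angle CR-56→V5 = 0.086891 rad  (haversine)
θ₁₃ = bearing CR-56→V5 = 259.178°,  θ₁₂ = bearing CR-56→BB7 = 217.991°
dₓₜ = R·arcsin(sin δ₁₃ · sin(θ₁₃ − θ₁₂)) = 6371·arcsin(0.08678·sin(41.188°)) = 364.288 km
|dₓₜ| = 364.288 km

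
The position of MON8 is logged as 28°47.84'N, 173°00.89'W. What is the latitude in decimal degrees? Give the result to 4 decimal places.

28.7973°N

28° + 47.84′/60 = 28 + 0.79733 = 28.7973°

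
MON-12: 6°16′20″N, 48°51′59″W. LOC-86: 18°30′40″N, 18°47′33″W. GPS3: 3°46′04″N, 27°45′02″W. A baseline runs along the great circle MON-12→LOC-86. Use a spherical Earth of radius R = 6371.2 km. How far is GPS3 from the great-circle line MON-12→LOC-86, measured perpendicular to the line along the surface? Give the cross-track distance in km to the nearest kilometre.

1200 km

MON-12: φ = +6.27222°, λ = -48.86639°
LOC-86: φ = +18.51111°, λ = -18.79250°
GPS3: φ = +3.76778°, λ = -27.75056°
δ₁₃ = central angle MON-12→GPS3 = 0.369674 rad  (haversine)
θ₁₃ = bearing MON-12→GPS3 = 95.778°,  θ₁₂ = bearing MON-12→LOC-86 = 64.571°
dₓₜ = R·arcsin(sin δ₁₃ · sin(θ₁₃ − θ₁₂)) = 6371.2·arcsin(0.36131·sin(31.208°)) = 1199.836 km
|dₓₜ| = 1199.836 km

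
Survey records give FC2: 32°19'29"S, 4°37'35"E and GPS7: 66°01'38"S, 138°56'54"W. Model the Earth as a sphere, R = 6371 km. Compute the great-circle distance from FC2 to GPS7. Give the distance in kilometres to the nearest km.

FC2: φ = -32.32472°, λ = +4.62639°
GPS7: φ = -66.02722°, λ = -138.94833°
Δφ = -33.7025°,  Δλ = -143.5747°
a = sin²(Δφ/2) + cos φ₁ cos φ₂ sin²(Δλ/2) = 0.393835
c = 2·arcsin(√a) = 1.356837 rad = 77.7410°
d = R·c = 6371 × 1.356837 = 8644.4 km

8644 km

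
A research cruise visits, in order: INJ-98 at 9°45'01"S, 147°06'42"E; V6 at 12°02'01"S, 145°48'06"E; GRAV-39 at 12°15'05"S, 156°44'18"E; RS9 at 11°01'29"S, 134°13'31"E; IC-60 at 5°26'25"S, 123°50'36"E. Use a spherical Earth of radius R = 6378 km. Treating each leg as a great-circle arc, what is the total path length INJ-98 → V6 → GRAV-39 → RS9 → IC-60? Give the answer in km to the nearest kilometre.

INJ-98: φ = -9.75028°, λ = +147.11167°
V6: φ = -12.03361°, λ = +145.80167°
GRAV-39: φ = -12.25139°, λ = +156.73833°
RS9: φ = -11.02472°, λ = +134.22528°
IC-60: φ = -5.44028°, λ = +123.84333°
INJ-98→V6: c = 0.045740 rad, d = 291.73 km
V6→GRAV-39: c = 0.186636 rad, d = 1190.37 km
GRAV-39→RS9: c = 0.385334 rad, d = 2457.66 km
RS9→IC-60: c = 0.204036 rad, d = 1301.34 km
Total = 291.73 + 1190.37 + 2457.66 + 1301.34 = 5241.10 km

5241 km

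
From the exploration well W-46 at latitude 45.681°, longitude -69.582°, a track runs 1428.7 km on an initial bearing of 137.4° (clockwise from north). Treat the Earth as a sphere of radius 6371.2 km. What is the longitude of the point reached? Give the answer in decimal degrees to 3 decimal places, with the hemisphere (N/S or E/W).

58.904°W

δ = d/R = 1428.7/6371.2 = 0.224243 rad
φ₂ = arcsin(sin φ₁ cos δ + cos φ₁ sin δ cos θ)
   = arcsin(0.71546·0.97496 + 0.69865·0.22237·-0.73610) = 35.67514°
λ₂ = λ₁ + atan2(sin θ sin δ cos φ₁, cos δ − sin φ₁ sin φ₂) = -58.90408°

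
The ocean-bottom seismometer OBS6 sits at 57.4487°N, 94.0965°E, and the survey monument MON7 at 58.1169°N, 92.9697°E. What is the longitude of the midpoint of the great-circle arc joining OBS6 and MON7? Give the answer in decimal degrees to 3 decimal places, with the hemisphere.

Bx = cos φ₂ cos Δλ = 0.528086,  By = cos φ₂ sin Δλ = -0.010387
φₘ = atan2(sin φ₁ + sin φ₂, √((cos φ₁ + Bx)² + By²)) = 57.78405°
λₘ = λ₁ + atan2(By, cos φ₁ + Bx) = 93.53831°

93.538°E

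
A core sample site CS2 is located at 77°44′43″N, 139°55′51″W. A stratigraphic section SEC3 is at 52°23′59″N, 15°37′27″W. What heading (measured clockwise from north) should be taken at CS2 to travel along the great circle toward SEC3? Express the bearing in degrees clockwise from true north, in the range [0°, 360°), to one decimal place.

45.0°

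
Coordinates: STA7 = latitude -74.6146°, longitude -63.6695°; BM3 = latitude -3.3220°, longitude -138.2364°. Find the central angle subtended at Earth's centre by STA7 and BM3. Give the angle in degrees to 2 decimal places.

Δφ = 71.2926°,  Δλ = -74.5669°
a = sin²(Δφ/2) + cos φ₁ cos φ₂ sin²(Δλ/2) = 0.436823
c = 2·arcsin(√a) = 1.444103 rad = 82.7410°

82.74°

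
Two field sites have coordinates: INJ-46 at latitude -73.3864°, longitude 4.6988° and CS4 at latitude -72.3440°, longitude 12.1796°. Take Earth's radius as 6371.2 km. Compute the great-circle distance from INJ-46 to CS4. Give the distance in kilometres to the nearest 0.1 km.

270.9 km

Δφ = 1.0424°,  Δλ = 7.4808°
a = sin²(Δφ/2) + cos φ₁ cos φ₂ sin²(Δλ/2) = 0.000452
c = 2·arcsin(√a) = 0.042514 rad = 2.4359°
d = R·c = 6371.2 × 0.042514 = 270.9 km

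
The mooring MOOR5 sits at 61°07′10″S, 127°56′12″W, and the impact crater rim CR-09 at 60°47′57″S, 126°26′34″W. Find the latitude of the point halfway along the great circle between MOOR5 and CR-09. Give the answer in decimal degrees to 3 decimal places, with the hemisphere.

60.961°S

MOOR5: φ = -61.11944°, λ = -127.93667°
CR-09: φ = -60.79917°, λ = -126.44278°
Bx = cos φ₂ cos Δλ = 0.487707,  By = cos φ₂ sin Δλ = 0.012719
φₘ = atan2(sin φ₁ + sin φ₂, √((cos φ₁ + Bx)² + By²)) = -60.96137°
λₘ = λ₁ + atan2(By, cos φ₁ + Bx) = -127.18596°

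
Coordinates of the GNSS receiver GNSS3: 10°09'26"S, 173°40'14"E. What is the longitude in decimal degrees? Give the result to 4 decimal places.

173.6706°E

173° + 40′/60 + 14″/3600 = 173 + 0.66667 + 0.00389 = 173.6706°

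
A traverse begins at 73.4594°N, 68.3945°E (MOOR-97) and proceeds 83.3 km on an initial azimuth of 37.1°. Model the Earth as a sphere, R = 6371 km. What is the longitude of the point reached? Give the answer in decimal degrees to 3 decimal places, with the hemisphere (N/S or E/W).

70.039°E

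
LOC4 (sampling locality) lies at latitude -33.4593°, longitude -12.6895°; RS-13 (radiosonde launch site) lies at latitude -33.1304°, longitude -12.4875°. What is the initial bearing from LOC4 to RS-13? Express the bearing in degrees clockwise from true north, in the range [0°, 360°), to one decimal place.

Δλ = 0.2020°
y = sin Δλ · cos φ₂ = 0.002952
x = cos φ₁ sin φ₂ − sin φ₁ cos φ₂ cos Δλ = 0.005737
θ = atan2(y, x) = 27.2295° → 27.2295° (mod 360°)

27.2°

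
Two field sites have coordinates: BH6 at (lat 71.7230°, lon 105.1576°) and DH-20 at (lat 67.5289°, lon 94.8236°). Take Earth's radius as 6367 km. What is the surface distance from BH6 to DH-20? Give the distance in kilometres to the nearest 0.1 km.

Δφ = -4.1941°,  Δλ = -10.3340°
a = sin²(Δφ/2) + cos φ₁ cos φ₂ sin²(Δλ/2) = 0.002311
c = 2·arcsin(√a) = 0.096187 rad = 5.5111°
d = R·c = 6367 × 0.096187 = 612.4 km

612.4 km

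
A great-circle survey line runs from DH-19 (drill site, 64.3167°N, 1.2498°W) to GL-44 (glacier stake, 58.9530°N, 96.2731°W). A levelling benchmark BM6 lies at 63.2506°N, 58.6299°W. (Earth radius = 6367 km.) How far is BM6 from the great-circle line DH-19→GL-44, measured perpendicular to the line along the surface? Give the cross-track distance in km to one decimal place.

675.1 km

δ₁₃ = central angle DH-19→BM6 = 0.427721 rad  (haversine)
θ₁₃ = bearing DH-19→BM6 = 293.947°,  θ₁₂ = bearing DH-19→GL-44 = 308.728°
dₓₜ = R·arcsin(sin δ₁₃ · sin(θ₁₃ − θ₁₂)) = 6367·arcsin(0.41480·sin(-14.781°)) = -675.061 km
|dₓₜ| = 675.061 km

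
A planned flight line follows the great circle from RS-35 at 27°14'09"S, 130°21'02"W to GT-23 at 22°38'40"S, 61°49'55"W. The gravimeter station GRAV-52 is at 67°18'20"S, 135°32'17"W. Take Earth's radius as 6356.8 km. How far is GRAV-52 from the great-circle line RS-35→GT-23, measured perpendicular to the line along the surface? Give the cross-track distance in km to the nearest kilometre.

RS-35: φ = -27.23583°, λ = -130.35056°
GT-23: φ = -22.64444°, λ = -61.83194°
GRAV-52: φ = -67.30556°, λ = -135.53806°
δ₁₃ = central angle RS-35→GRAV-52 = 0.701528 rad  (haversine)
θ₁₃ = bearing RS-35→GRAV-52 = 183.098°,  θ₁₂ = bearing RS-35→GT-23 = 102.326°
dₓₜ = R·arcsin(sin δ₁₃ · sin(θ₁₃ − θ₁₂)) = 6356.8·arcsin(0.64539·sin(80.773°)) = 4390.294 km
|dₓₜ| = 4390.294 km

4390 km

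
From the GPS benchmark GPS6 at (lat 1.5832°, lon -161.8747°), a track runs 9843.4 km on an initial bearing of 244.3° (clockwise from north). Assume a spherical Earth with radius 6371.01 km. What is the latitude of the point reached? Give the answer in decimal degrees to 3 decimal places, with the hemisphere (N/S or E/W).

δ = d/R = 9843.4/6371.01 = 1.545030 rad
φ₂ = arcsin(sin φ₁ cos δ + cos φ₁ sin δ cos θ)
   = arcsin(0.02763·0.02576 + 0.99962·0.99967·-0.43366) = -25.63508°
λ₂ = λ₁ + atan2(sin θ sin δ cos φ₁, cos δ − sin φ₁ sin φ₂) = 110.52387°

25.635°S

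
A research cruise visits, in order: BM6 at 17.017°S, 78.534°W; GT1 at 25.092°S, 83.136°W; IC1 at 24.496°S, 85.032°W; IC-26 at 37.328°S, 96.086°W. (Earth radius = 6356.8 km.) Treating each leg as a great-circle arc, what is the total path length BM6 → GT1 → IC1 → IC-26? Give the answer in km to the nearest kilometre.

2984 km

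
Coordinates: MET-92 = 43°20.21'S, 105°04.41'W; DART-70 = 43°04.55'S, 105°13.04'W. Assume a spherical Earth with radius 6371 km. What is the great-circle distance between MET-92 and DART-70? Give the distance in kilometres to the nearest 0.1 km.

MET-92: φ = -43.33683°, λ = -105.07350°
DART-70: φ = -43.07583°, λ = -105.21733°
Δφ = 0.2610°,  Δλ = -0.1438°
a = sin²(Δφ/2) + cos φ₁ cos φ₂ sin²(Δλ/2) = 0.000006
c = 2·arcsin(√a) = 0.004909 rad = 0.2813°
d = R·c = 6371 × 0.004909 = 31.3 km

31.3 km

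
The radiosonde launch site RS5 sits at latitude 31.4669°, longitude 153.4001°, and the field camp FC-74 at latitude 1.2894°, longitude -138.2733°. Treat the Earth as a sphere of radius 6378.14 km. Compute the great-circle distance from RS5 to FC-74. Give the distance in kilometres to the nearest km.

Δφ = -30.1775°,  Δλ = 68.3266°
a = sin²(Δφ/2) + cos φ₁ cos φ₂ sin²(Δλ/2) = 0.336664
c = 2·arcsin(√a) = 1.238017 rad = 70.9331°
d = R·c = 6378.14 × 1.238017 = 7896.2 km

7896 km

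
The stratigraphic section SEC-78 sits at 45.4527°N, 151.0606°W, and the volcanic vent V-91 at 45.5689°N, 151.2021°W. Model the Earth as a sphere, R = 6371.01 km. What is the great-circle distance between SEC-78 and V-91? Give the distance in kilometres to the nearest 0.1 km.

Δφ = 0.1162°,  Δλ = -0.1415°
a = sin²(Δφ/2) + cos φ₁ cos φ₂ sin²(Δλ/2) = 0.000002
c = 2·arcsin(√a) = 0.002666 rad = 0.1528°
d = R·c = 6371.01 × 0.002666 = 17.0 km

17.0 km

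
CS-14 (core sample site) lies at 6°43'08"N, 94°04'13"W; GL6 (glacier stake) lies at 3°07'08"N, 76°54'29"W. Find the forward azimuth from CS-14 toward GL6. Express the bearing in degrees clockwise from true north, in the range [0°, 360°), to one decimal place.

101.1°

CS-14: φ = +6.71889°, λ = -94.07028°
GL6: φ = +3.11889°, λ = -76.90806°
Δλ = 17.1622°
y = sin Δλ · cos φ₂ = 0.294641
x = cos φ₁ sin φ₂ − sin φ₁ cos φ₂ cos Δλ = -0.057589
θ = atan2(y, x) = 101.0592° → 101.0592° (mod 360°)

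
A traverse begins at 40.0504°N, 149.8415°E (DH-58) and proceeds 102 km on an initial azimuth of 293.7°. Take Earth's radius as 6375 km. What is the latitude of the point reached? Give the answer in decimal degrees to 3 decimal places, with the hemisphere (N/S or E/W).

δ = d/R = 102/6375 = 0.016000 rad
φ₂ = arcsin(sin φ₁ cos δ + cos φ₁ sin δ cos θ)
   = arcsin(0.64346·0.99987 + 0.76548·0.01600·0.40195) = 40.41367°
λ₂ = λ₁ + atan2(sin θ sin δ cos φ₁, cos δ − sin φ₁ sin φ₂) = 148.73899°

40.414°N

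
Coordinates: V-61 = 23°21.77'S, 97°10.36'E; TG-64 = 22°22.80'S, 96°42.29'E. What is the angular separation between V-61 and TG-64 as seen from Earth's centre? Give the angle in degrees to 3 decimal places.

V-61: φ = -23.36283°, λ = +97.17267°
TG-64: φ = -22.38000°, λ = +96.70483°
Δφ = 0.9828°,  Δλ = -0.4678°
a = sin²(Δφ/2) + cos φ₁ cos φ₂ sin²(Δλ/2) = 0.000088
c = 2·arcsin(√a) = 0.018731 rad = 1.0732°

1.073°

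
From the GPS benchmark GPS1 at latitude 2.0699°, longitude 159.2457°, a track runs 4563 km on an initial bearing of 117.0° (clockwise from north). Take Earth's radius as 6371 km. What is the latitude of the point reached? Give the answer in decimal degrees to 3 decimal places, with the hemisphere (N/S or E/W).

δ = d/R = 4563/6371 = 0.716214 rad
φ₂ = arcsin(sin φ₁ cos δ + cos φ₁ sin δ cos θ)
   = arcsin(0.03612·0.75430 + 0.99935·0.65653·-0.45399) = -15.70124°
λ₂ = λ₁ + atan2(sin θ sin δ cos φ₁, cos δ − sin φ₁ sin φ₂) = -163.33454°

15.701°S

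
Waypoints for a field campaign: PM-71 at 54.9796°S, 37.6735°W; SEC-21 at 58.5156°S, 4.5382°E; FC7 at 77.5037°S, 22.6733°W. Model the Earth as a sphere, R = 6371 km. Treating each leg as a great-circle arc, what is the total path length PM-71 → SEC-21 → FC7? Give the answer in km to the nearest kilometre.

PM-71→SEC-21: c = 0.401768 rad, d = 2559.66 km
SEC-21→FC7: c = 0.367915 rad, d = 2343.99 km
Total = 2559.66 + 2343.99 = 4903.65 km

4904 km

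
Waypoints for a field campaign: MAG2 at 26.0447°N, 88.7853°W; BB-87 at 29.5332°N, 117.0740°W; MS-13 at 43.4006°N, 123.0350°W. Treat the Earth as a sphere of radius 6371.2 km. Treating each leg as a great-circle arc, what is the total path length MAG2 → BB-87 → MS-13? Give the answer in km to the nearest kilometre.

MAG2→BB-87: c = 0.439916 rad, d = 2802.79 km
BB-87→MS-13: c = 0.255904 rad, d = 1630.42 km
Total = 2802.79 + 1630.42 = 4433.21 km

4433 km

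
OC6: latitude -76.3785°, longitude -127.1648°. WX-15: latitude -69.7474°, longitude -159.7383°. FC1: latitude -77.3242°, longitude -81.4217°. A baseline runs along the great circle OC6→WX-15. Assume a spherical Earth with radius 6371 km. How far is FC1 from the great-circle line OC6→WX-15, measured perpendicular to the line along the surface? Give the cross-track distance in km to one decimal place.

δ₁₃ = central angle OC6→FC1 = 0.177713 rad  (haversine)
θ₁₃ = bearing OC6→FC1 = 117.248°,  θ₁₂ = bearing OC6→WX-15 = 288.555°
dₓₜ = R·arcsin(sin δ₁₃ · sin(θ₁₃ − θ₁₂)) = 6371·arcsin(0.17678·sin(-171.308°)) = -170.231 km
|dₓₜ| = 170.231 km

170.2 km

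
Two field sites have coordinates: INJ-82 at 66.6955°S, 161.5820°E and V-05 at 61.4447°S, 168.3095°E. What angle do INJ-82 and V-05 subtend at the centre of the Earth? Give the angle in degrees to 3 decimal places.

6.011°

Δφ = 5.2508°,  Δλ = 6.7275°
a = sin²(Δφ/2) + cos φ₁ cos φ₂ sin²(Δλ/2) = 0.002749
c = 2·arcsin(√a) = 0.104914 rad = 6.0111°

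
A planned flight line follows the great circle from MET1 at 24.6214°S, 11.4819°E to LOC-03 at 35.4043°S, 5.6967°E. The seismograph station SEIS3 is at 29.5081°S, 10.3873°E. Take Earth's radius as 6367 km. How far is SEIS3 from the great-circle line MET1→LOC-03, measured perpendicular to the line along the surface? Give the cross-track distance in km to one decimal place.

δ₁₃ = central angle MET1→SEIS3 = 0.086967 rad  (haversine)
θ₁₃ = bearing MET1→SEIS3 = 191.035°,  θ₁₂ = bearing MET1→LOC-03 = 203.515°
dₓₜ = R·arcsin(sin δ₁₃ · sin(θ₁₃ − θ₁₂)) = 6367·arcsin(0.08686·sin(-12.480°)) = -119.517 km
|dₓₜ| = 119.517 km

119.5 km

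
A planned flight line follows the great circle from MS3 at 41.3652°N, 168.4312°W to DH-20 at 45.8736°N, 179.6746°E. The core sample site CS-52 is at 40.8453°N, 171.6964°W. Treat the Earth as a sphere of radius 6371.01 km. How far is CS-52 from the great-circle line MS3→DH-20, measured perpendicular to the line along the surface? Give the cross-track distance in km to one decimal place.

188.9 km

δ₁₃ = central angle MS3→CS-52 = 0.043886 rad  (haversine)
θ₁₃ = bearing MS3→CS-52 = 259.145°,  θ₁₂ = bearing MS3→DH-20 = 301.659°
dₓₜ = R·arcsin(sin δ₁₃ · sin(θ₁₃ − θ₁₂)) = 6371.01·arcsin(0.04387·sin(-42.514°)) = -188.912 km
|dₓₜ| = 188.912 km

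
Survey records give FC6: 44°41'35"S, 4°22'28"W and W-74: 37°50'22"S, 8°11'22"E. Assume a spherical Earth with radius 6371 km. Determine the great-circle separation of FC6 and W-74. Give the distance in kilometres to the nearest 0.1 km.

1295.1 km

FC6: φ = -44.69306°, λ = -4.37444°
W-74: φ = -37.83944°, λ = +8.18944°
Δφ = 6.8536°,  Δλ = 12.5639°
a = sin²(Δφ/2) + cos φ₁ cos φ₂ sin²(Δλ/2) = 0.010295
c = 2·arcsin(√a) = 0.203274 rad = 11.6468°
d = R·c = 6371 × 0.203274 = 1295.1 km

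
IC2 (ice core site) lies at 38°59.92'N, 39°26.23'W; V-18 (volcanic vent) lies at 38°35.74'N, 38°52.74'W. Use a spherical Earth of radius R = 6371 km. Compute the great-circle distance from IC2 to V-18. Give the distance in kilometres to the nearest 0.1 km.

IC2: φ = +38.99867°, λ = -39.43717°
V-18: φ = +38.59567°, λ = -38.87900°
Δφ = -0.4030°,  Δλ = 0.5582°
a = sin²(Δφ/2) + cos φ₁ cos φ₂ sin²(Δλ/2) = 0.000027
c = 2·arcsin(√a) = 0.010350 rad = 0.5930°
d = R·c = 6371 × 0.010350 = 65.9 km

65.9 km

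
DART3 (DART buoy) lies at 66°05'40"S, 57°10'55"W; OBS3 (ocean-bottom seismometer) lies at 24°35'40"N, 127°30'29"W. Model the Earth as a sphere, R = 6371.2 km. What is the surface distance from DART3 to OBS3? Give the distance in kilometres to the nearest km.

DART3: φ = -66.09444°, λ = -57.18194°
OBS3: φ = +24.59444°, λ = -127.50806°
Δφ = 90.6889°,  Δλ = -70.3261°
a = sin²(Δφ/2) + cos φ₁ cos φ₂ sin²(Δλ/2) = 0.628220
c = 2·arcsin(√a) = 1.830133 rad = 104.8589°
d = R·c = 6371.2 × 1.830133 = 11660.1 km

11660 km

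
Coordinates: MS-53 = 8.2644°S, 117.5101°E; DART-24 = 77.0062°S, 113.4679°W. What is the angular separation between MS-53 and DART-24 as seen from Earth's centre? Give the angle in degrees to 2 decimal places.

Δφ = -68.7418°,  Δλ = 129.0220°
a = sin²(Δφ/2) + cos φ₁ cos φ₂ sin²(Δλ/2) = 0.500018
c = 2·arcsin(√a) = 1.570832 rad = 90.0021°

90.00°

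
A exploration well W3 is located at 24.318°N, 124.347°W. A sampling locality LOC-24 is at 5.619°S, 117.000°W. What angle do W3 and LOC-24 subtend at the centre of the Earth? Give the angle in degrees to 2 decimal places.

30.78°

Δφ = -29.9370°,  Δλ = 7.3470°
a = sin²(Δφ/2) + cos φ₁ cos φ₂ sin²(Δλ/2) = 0.070436
c = 2·arcsin(√a) = 0.537231 rad = 30.7811°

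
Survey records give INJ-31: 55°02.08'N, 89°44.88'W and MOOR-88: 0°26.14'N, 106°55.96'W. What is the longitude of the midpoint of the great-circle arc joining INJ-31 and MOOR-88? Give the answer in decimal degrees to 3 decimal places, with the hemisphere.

INJ-31: φ = +55.03467°, λ = -89.74800°
MOOR-88: φ = +0.43567°, λ = -106.93267°
Bx = cos φ₂ cos Δλ = 0.955330,  By = cos φ₂ sin Δλ = -0.295444
φₘ = atan2(sin φ₁ + sin φ₂, √((cos φ₁ + Bx)² + By²)) = 27.98246°
λₘ = λ₁ + atan2(By, cos φ₁ + Bx) = -100.68842°

100.688°W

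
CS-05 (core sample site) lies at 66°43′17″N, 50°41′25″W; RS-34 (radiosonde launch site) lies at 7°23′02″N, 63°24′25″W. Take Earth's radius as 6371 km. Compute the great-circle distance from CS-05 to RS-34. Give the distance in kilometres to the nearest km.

CS-05: φ = +66.72139°, λ = -50.69028°
RS-34: φ = +7.38389°, λ = -63.40694°
Δφ = -59.3375°,  Δλ = -12.7167°
a = sin²(Δφ/2) + cos φ₁ cos φ₂ sin²(Δλ/2) = 0.249817
c = 2·arcsin(√a) = 1.046775 rad = 59.9758°
d = R·c = 6371 × 1.046775 = 6669.0 km

6669 km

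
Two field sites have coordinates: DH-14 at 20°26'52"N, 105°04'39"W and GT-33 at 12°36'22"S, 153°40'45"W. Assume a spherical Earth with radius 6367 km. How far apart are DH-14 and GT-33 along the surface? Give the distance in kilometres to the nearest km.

6456 km

DH-14: φ = +20.44778°, λ = -105.07750°
GT-33: φ = -12.60611°, λ = -153.67917°
Δφ = -33.0539°,  Δλ = -48.6017°
a = sin²(Δφ/2) + cos φ₁ cos φ₂ sin²(Δλ/2) = 0.235780
c = 2·arcsin(√a) = 1.014034 rad = 58.0999°
d = R·c = 6367 × 1.014034 = 6456.4 km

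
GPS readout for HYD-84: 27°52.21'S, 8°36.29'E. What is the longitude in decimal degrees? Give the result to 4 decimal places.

8.6048°E

8° + 36.29′/60 = 8 + 0.60483 = 8.6048°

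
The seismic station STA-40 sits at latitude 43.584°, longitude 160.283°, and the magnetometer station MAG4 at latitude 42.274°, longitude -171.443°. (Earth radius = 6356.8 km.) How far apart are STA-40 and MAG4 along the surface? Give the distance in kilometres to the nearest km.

2290 km

Δφ = -1.3100°,  Δλ = 28.2740°
a = sin²(Δφ/2) + cos φ₁ cos φ₂ sin²(Δλ/2) = 0.032104
c = 2·arcsin(√a) = 0.360298 rad = 20.6436°
d = R·c = 6356.8 × 0.360298 = 2290.3 km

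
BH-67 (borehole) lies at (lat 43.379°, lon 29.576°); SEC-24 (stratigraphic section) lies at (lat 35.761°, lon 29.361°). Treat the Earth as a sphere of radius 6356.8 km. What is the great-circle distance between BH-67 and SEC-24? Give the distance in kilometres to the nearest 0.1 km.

845.4 km

Δφ = -7.6180°,  Δλ = -0.2150°
a = sin²(Δφ/2) + cos φ₁ cos φ₂ sin²(Δλ/2) = 0.004415
c = 2·arcsin(√a) = 0.132991 rad = 7.6198°
d = R·c = 6356.8 × 0.132991 = 845.4 km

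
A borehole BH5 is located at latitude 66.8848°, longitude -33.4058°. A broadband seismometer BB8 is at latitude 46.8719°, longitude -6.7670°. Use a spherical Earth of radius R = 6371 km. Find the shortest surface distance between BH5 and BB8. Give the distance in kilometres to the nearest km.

2706 km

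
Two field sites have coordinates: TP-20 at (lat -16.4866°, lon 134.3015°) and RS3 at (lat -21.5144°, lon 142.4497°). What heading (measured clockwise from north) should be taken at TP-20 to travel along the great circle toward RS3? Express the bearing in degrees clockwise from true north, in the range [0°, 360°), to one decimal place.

124.4°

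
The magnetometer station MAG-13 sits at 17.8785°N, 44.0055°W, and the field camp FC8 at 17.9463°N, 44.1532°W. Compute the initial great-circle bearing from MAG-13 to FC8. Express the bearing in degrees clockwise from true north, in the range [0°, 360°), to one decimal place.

295.8°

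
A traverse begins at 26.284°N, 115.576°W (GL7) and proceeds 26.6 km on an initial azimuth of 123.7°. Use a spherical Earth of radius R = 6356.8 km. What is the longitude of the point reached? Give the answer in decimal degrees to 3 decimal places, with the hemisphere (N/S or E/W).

δ = d/R = 26.6/6356.8 = 0.004184 rad
φ₂ = arcsin(sin φ₁ cos δ + cos φ₁ sin δ cos θ)
   = arcsin(0.44282·0.99999 + 0.89661·0.00418·-0.55484) = 26.15080°
λ₂ = λ₁ + atan2(sin θ sin δ cos φ₁, cos δ − sin φ₁ sin φ₂) = -115.35379°

115.354°W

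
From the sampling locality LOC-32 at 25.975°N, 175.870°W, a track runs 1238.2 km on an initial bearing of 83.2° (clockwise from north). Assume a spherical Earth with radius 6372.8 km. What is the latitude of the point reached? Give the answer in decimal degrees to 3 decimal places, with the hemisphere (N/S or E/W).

δ = d/R = 1238.2/6372.8 = 0.194295 rad
φ₂ = arcsin(sin φ₁ cos δ + cos φ₁ sin δ cos θ)
   = arcsin(0.43798·0.98118 + 0.89899·0.19307·0.11840) = 26.76226°
λ₂ = λ₁ + atan2(sin θ sin δ cos φ₁, cos δ − sin φ₁ sin φ₂) = -163.47113°

26.762°N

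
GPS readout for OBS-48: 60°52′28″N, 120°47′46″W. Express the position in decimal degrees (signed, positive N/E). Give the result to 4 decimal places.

+60.8744°, -120.7961°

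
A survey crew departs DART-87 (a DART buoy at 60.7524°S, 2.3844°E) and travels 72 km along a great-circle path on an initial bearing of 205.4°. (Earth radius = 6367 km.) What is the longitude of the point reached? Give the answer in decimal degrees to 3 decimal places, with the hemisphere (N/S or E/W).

δ = d/R = 72/6367 = 0.011308 rad
φ₂ = arcsin(sin φ₁ cos δ + cos φ₁ sin δ cos θ)
   = arcsin(-0.87252·0.99994 + 0.48858·0.01131·-0.90334) = -61.33646°
λ₂ = λ₁ + atan2(sin θ sin δ cos φ₁, cos δ − sin φ₁ sin φ₂) = 1.80501°

1.805°E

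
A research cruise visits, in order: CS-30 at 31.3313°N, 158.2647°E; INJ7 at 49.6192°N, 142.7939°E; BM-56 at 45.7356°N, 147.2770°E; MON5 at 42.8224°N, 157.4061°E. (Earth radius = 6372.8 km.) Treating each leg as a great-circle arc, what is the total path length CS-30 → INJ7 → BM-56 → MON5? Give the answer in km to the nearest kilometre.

CS-30→INJ7: c = 0.377903 rad, d = 2408.30 km
INJ7→BM-56: c = 0.085814 rad, d = 546.88 km
BM-56→MON5: c = 0.136277 rad, d = 868.47 km
Total = 2408.30 + 546.88 + 868.47 = 3823.64 km

3824 km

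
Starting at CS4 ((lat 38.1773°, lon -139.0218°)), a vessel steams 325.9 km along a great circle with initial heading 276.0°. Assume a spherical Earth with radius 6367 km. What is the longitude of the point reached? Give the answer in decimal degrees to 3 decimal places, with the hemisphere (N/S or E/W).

142.746°W

δ = d/R = 325.9/6367 = 0.051186 rad
φ₂ = arcsin(sin φ₁ cos δ + cos φ₁ sin δ cos θ)
   = arcsin(0.61810·0.99869 + 0.78610·0.05116·0.10453) = 38.42514°
λ₂ = λ₁ + atan2(sin θ sin δ cos φ₁, cos δ − sin φ₁ sin φ₂) = -142.74578°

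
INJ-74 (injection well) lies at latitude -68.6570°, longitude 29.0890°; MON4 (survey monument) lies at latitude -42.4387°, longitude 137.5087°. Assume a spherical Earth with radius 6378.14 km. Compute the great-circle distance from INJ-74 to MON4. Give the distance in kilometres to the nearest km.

6353 km

Δφ = 26.2183°,  Δλ = 108.4197°
a = sin²(Δφ/2) + cos φ₁ cos φ₂ sin²(Δλ/2) = 0.228174
c = 2·arcsin(√a) = 0.996013 rad = 57.0674°
d = R·c = 6378.14 × 0.996013 = 6352.7 km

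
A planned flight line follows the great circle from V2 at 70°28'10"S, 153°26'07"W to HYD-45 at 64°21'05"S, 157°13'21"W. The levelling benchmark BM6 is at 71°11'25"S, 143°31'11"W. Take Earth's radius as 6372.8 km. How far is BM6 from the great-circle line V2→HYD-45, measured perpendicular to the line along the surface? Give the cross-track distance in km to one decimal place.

313.2 km

V2: φ = -70.46944°, λ = -153.43528°
HYD-45: φ = -64.35139°, λ = -157.22250°
BM6: φ = -71.19028°, λ = -143.51972°
δ₁₃ = central angle V2→BM6 = 0.058133 rad  (haversine)
θ₁₃ = bearing V2→BM6 = 107.137°,  θ₁₂ = bearing V2→HYD-45 = 344.863°
dₓₜ = R·arcsin(sin δ₁₃ · sin(θ₁₃ − θ₁₂)) = 6372.8·arcsin(0.05810·sin(-237.726°)) = 313.182 km
|dₓₜ| = 313.182 km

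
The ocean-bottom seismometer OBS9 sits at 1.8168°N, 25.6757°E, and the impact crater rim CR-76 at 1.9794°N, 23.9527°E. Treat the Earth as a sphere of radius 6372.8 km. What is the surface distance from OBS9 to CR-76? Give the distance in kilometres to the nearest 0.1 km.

192.4 km

Δφ = 0.1626°,  Δλ = -1.7230°
a = sin²(Δφ/2) + cos φ₁ cos φ₂ sin²(Δλ/2) = 0.000228
c = 2·arcsin(√a) = 0.030189 rad = 1.7297°
d = R·c = 6372.8 × 0.030189 = 192.4 km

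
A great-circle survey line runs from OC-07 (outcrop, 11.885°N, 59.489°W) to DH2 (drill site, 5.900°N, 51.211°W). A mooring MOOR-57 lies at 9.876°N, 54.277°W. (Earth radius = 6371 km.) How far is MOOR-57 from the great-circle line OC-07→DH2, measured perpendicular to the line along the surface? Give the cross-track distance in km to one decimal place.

153.6 km

δ₁₃ = central angle OC-07→MOOR-57 = 0.095961 rad  (haversine)
θ₁₃ = bearing OC-07→MOOR-57 = 110.924°,  θ₁₂ = bearing OC-07→DH2 = 125.495°
dₓₜ = R·arcsin(sin δ₁₃ · sin(θ₁₃ − θ₁₂)) = 6371·arcsin(0.09581·sin(-14.571°)) = -153.585 km
|dₓₜ| = 153.585 km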